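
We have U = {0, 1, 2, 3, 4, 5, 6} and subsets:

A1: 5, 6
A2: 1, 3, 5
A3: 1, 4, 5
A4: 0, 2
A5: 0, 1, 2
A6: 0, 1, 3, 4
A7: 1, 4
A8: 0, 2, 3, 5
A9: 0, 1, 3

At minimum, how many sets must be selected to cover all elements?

3

A1, A3, A8 together cover {0, 1, 2, 3, 4, 5, 6} — every element.
No 2 of the 9 sets cover everything (all 36 pairs fall short), so 3 is minimum.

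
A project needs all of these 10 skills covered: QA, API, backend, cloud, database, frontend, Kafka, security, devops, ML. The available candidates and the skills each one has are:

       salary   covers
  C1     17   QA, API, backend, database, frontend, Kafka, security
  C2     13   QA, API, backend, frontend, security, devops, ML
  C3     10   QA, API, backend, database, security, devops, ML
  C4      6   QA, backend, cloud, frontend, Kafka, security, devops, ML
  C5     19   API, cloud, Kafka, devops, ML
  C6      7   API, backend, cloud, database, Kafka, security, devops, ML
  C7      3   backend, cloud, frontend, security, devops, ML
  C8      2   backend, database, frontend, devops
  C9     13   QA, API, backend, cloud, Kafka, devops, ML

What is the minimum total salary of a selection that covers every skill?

C4, C6 cover every skill at salary 6 + 7 = 13.
Any cover uses at least 2 candidates; among all covering selections none totals below 13.
Greedy by coverage-per-salary would pick C7, C8, C4, C6 for 18 — worse than the optimum 13.

13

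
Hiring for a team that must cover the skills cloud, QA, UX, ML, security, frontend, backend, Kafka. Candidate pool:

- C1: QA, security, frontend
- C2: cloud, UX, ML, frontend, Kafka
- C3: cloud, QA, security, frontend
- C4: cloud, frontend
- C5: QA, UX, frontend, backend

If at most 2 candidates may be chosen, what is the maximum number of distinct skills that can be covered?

Choosing C1, C2 covers {cloud, QA, UX, ML, security, frontend, Kafka} — 7 skills.
No choice of 2 candidates does better; here backend is left uncovered.

7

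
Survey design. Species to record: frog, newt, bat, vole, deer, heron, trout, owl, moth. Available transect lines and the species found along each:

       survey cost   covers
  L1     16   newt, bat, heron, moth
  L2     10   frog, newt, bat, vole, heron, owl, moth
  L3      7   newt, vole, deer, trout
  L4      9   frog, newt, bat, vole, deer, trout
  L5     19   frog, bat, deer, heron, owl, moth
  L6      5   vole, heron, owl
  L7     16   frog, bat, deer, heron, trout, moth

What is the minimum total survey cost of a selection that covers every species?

17

L2, L3 cover every species at survey cost 10 + 7 = 17.
Any cover uses at least 2 transects; among all covering selections none totals below 17.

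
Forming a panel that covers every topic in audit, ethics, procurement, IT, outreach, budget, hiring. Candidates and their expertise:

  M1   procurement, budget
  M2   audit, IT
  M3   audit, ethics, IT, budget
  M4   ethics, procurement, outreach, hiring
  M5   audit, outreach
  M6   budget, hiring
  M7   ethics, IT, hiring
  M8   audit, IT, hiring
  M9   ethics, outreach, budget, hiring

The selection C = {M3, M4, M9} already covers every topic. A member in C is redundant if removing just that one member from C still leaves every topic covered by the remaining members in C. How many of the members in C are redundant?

Drop M3: audit, IT uncovered — not redundant.
Drop M4: procurement uncovered — not redundant.
Drop M9: the rest still cover every topic — redundant.
1 redundant: M9.

1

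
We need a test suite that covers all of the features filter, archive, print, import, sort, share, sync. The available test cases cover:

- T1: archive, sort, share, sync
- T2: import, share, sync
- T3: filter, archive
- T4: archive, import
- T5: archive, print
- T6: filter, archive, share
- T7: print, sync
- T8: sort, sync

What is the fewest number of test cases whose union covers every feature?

T1, T2, T3, T5 together cover {filter, archive, print, import, sort, share, sync} — every feature.
No 3 of the 8 test cases cover everything (all 56 triples fall short), so 4 is minimum.

4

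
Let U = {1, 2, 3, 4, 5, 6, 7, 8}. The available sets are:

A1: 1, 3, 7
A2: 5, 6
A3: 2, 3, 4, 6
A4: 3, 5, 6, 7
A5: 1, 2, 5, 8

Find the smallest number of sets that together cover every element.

3

A1, A3, A5 together cover {1, 2, 3, 4, 5, 6, 7, 8} — every element.
No 2 of the 5 sets cover everything (all 10 pairs fall short), so 3 is minimum.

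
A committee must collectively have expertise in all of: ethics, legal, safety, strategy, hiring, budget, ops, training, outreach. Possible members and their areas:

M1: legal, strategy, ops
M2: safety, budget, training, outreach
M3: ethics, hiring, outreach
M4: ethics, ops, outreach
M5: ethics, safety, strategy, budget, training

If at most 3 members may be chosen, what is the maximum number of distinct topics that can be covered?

Choosing M1, M2, M3 covers {ethics, legal, safety, strategy, hiring, budget, ops, training, outreach} — 9 topics.
That is all 9 topics.

9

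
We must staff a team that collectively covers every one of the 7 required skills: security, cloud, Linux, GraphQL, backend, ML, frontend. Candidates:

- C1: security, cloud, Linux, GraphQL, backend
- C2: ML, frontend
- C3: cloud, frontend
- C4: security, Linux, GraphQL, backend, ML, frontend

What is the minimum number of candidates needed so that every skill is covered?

C1, C2 together cover {security, cloud, Linux, GraphQL, backend, ML, frontend} — every skill.
No single candidate contains all 7 skills, so 2 is optimal.

2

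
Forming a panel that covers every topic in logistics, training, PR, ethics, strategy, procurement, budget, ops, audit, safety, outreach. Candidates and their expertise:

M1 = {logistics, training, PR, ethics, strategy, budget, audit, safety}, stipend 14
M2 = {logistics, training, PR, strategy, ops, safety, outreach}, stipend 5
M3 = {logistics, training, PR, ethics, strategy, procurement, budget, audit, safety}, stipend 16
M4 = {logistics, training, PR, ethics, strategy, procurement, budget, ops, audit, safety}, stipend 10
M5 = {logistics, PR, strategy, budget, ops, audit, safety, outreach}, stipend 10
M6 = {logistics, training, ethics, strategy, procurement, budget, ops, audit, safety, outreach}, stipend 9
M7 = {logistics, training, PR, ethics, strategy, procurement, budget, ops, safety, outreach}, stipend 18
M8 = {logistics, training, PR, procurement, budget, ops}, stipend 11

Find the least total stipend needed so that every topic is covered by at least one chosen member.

14

M2, M6 cover every topic at stipend 5 + 9 = 14.
Any cover uses at least 2 members; among all covering selections none totals below 14.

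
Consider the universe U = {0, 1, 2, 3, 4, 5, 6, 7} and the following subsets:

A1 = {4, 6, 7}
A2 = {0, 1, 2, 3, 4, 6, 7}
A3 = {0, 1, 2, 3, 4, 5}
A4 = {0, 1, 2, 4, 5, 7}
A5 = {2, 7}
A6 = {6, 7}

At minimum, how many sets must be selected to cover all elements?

A1, A3 together cover {0, 1, 2, 3, 4, 5, 6, 7} — every element.
No single set contains all 8 elements, so 2 is optimal.

2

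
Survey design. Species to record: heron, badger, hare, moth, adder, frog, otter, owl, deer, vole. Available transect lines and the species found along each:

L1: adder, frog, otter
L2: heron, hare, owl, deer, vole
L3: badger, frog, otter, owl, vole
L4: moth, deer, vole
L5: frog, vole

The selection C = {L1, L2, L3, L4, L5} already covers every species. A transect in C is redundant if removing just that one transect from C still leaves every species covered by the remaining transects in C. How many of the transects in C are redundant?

Drop L1: adder uncovered — not redundant.
Drop L2: heron, hare uncovered — not redundant.
Drop L3: badger uncovered — not redundant.
Drop L4: moth uncovered — not redundant.
Drop L5: the rest still cover every species — redundant.
1 redundant: L5.

1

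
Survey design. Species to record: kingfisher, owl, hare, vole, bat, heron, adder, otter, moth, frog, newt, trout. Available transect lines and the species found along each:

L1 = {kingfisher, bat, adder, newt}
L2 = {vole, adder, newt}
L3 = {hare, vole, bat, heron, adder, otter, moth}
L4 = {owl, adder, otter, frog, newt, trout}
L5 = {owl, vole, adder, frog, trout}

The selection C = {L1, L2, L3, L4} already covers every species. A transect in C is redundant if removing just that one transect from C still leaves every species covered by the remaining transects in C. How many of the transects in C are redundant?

Drop L1: kingfisher uncovered — not redundant.
Drop L2: the rest still cover every species — redundant.
Drop L3: hare, heron, moth uncovered — not redundant.
Drop L4: owl, frog, trout uncovered — not redundant.
1 redundant: L2.

1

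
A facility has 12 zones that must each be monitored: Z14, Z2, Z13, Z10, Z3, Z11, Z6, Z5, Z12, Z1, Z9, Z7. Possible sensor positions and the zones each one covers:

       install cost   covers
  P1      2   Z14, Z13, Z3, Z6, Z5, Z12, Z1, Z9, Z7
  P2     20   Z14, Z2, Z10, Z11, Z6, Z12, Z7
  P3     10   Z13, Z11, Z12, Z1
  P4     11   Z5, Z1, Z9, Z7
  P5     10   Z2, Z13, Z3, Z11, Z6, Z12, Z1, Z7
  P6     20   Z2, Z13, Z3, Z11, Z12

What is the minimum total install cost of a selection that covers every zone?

P1, P2 cover every zone at install cost 2 + 20 = 22.
Any cover uses at least 2 sensor positions; among all covering selections none totals below 22.

22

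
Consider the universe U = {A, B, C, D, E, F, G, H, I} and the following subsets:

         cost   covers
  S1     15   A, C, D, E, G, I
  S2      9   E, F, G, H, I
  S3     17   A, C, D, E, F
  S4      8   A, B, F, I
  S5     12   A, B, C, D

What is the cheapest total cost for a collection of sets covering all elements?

21

S2, S5 cover every element at cost 9 + 12 = 21.
Any cover uses at least 2 sets; among all covering selections none totals below 21.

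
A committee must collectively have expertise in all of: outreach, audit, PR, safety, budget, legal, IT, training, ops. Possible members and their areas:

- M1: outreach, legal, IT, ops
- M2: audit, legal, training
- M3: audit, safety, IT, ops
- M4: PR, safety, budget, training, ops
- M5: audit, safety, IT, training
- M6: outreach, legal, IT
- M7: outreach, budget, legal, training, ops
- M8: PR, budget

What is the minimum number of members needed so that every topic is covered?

M1, M2, M4 together cover {outreach, audit, PR, safety, budget, legal, IT, training, ops} — every topic.
No 2 of the 8 members cover everything (all 28 pairs fall short), so 3 is minimum.

3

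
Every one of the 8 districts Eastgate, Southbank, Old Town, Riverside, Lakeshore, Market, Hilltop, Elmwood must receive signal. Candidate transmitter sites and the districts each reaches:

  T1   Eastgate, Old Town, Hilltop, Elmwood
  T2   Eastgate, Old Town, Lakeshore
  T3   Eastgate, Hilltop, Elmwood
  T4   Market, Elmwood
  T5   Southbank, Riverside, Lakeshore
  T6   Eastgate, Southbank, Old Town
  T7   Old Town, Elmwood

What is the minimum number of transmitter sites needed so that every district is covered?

T1, T4, T5 together cover {Eastgate, Southbank, Old Town, Riverside, Lakeshore, Market, Hilltop, Elmwood} — every district.
No 2 of the 7 transmitter sites cover everything (all 21 pairs fall short), so 3 is minimum.

3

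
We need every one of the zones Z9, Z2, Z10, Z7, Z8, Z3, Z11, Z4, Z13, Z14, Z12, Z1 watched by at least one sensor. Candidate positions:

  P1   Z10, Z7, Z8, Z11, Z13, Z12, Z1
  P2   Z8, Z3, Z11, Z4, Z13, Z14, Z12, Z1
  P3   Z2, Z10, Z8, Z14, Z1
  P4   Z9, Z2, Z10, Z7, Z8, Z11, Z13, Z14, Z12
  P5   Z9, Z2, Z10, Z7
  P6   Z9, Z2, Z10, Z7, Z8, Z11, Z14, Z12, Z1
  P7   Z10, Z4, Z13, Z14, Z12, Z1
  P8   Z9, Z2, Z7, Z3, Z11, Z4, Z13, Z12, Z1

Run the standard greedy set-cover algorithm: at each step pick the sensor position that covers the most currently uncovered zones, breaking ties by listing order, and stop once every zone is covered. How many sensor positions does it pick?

2

Pick 1: P4 covers 9 new zones (Z9, Z2, Z10, Z7, Z8, Z11, Z13, Z14, Z12).
Pick 2: P2 covers 3 new zones (Z3, Z4, Z1).
Greedy uses 2 sensor positions.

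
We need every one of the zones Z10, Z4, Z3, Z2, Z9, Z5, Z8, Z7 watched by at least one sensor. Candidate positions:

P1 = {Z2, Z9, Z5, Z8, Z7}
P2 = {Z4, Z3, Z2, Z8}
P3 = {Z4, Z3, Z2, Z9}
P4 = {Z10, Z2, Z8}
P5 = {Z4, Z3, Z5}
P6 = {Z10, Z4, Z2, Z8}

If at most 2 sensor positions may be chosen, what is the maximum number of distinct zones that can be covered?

Choosing P1, P2 covers {Z4, Z3, Z2, Z9, Z5, Z8, Z7} — 7 zones.
No choice of 2 sensor positions does better; here Z10 is left uncovered.

7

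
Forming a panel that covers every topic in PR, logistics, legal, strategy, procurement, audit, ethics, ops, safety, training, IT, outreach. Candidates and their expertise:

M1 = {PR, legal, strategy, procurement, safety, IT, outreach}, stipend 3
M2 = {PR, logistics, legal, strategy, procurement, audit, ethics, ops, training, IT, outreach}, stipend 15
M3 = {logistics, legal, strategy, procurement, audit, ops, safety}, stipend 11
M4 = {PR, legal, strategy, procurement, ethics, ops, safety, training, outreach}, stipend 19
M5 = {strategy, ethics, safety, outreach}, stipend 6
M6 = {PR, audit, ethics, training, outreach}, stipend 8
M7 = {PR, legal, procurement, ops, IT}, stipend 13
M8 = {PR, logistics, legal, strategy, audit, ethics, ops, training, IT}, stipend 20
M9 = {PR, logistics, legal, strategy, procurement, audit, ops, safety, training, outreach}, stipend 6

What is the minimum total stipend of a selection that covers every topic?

15

M1, M5, M9 cover every topic at stipend 3 + 6 + 6 = 15.
Any cover uses at least 2 members; among all covering selections none totals below 15.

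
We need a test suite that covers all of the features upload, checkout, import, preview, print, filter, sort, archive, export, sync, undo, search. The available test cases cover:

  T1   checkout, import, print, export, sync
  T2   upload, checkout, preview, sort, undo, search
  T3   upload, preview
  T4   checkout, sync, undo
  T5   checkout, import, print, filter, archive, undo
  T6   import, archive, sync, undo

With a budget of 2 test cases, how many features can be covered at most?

10

Choosing T1, T2 covers {upload, checkout, import, preview, print, sort, export, sync, undo, search} — 10 features.
No choice of 2 test cases does better; here filter, archive are left uncovered.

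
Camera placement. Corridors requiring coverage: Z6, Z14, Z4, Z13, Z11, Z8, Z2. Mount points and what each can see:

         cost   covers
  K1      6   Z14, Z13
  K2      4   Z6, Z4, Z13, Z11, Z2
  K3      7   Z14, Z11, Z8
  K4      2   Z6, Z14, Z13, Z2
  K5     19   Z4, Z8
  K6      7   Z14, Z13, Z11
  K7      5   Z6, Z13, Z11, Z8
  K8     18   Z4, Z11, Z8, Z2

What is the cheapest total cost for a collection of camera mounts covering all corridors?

K2, K3 cover every corridor at cost 4 + 7 = 11.
Any cover uses at least 2 camera mounts; among all covering selections none totals below 11.

11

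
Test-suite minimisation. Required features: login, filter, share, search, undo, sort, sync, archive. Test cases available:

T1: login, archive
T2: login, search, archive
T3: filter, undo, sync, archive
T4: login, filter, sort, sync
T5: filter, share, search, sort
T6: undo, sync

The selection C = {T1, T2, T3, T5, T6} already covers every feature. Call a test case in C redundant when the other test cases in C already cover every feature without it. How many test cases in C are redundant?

4

Drop T1: the rest still cover every feature — redundant.
Drop T2: the rest still cover every feature — redundant.
Drop T3: the rest still cover every feature — redundant.
Drop T5: share, sort uncovered — not redundant.
Drop T6: the rest still cover every feature — redundant.
4 redundant: T1, T2, T3, T6.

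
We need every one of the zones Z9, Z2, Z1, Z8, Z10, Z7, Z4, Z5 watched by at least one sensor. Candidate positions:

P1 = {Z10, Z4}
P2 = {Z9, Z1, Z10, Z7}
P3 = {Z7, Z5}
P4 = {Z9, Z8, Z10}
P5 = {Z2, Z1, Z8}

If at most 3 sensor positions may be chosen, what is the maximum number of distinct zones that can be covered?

Choosing P1, P2, P5 covers {Z9, Z2, Z1, Z8, Z10, Z7, Z4} — 7 zones.
No choice of 3 sensor positions does better; here Z5 is left uncovered.

7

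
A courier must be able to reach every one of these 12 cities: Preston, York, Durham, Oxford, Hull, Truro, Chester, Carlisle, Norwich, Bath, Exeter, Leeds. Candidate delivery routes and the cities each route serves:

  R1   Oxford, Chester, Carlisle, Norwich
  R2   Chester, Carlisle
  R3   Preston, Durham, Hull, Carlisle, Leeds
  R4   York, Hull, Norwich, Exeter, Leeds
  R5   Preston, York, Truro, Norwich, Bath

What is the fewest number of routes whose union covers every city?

R1, R3, R4, R5 together cover {Preston, York, Durham, Oxford, Hull, Truro, Chester, Carlisle, Norwich, Bath, Exeter, Leeds} — every city.
No 3 of the 5 routes cover everything (all 10 triples fall short), so 4 is minimum.

4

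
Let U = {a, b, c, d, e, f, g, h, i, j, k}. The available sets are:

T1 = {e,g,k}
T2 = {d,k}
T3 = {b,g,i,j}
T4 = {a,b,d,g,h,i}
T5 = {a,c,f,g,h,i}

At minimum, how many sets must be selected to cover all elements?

T1, T2, T3, T5 together cover {a, b, c, d, e, f, g, h, i, j, k} — every element.
No 3 of the 5 sets cover everything (all 10 triples fall short), so 4 is minimum.

4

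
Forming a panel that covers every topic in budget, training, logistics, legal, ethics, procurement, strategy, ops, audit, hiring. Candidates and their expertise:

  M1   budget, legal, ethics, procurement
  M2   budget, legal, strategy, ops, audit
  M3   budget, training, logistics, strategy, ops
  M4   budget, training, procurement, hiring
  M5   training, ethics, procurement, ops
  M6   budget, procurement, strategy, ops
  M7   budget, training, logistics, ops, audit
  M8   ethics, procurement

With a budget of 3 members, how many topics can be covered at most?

Choosing M1, M2, M3 covers {budget, training, logistics, legal, ethics, procurement, strategy, ops, audit} — 9 topics.
No choice of 3 members does better; here hiring is left uncovered.

9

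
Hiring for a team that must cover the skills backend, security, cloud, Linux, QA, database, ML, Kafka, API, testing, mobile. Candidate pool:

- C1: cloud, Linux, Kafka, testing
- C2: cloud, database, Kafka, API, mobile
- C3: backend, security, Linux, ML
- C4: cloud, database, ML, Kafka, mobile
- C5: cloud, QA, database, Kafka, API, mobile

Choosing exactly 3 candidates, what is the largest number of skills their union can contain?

11

Choosing C1, C3, C5 covers {backend, security, cloud, Linux, QA, database, ML, Kafka, API, testing, mobile} — 11 skills.
That is all 11 skills.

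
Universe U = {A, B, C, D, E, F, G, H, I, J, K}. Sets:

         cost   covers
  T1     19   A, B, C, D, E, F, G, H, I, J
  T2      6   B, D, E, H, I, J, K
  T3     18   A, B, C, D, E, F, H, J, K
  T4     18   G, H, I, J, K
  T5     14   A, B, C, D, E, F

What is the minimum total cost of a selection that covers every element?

25

T1, T2 cover every element at cost 19 + 6 = 25.
Any cover uses at least 2 sets; among all covering selections none totals below 25.
Greedy by coverage-per-cost would pick T2, T5, T4 for 38 — worse than the optimum 25.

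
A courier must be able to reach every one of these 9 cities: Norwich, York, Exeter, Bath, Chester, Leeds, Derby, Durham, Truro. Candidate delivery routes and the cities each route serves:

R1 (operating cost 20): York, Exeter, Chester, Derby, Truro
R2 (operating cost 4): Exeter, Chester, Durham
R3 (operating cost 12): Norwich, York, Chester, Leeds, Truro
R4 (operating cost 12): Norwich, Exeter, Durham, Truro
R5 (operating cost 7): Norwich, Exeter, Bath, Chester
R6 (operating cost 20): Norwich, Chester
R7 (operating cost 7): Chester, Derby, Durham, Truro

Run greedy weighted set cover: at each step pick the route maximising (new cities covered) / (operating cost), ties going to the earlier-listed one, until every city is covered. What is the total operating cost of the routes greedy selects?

Pick 1: R2 adds 3 new (Exeter, Chester, Durham) at operating cost 4 (ratio 3/4).
Pick 2: R3 adds 4 new (Norwich, York, Leeds, Truro) at operating cost 12 (ratio 4/12).
Pick 3: R5 adds 1 new (Bath) at operating cost 7 (ratio 1/7).
Pick 4: R7 adds 1 new (Derby) at operating cost 7 (ratio 1/7).
Greedy total operating cost: 4 + 12 + 7 + 7 = 30. (The true optimum is 26, so greedy overshoots here.)

30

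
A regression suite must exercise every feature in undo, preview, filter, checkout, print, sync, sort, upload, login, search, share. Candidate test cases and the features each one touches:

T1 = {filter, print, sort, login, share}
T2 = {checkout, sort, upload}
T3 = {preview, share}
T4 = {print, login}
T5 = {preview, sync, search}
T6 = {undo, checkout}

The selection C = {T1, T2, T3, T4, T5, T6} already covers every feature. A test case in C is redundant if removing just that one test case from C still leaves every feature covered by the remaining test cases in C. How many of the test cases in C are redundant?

2

Drop T1: filter uncovered — not redundant.
Drop T2: upload uncovered — not redundant.
Drop T3: the rest still cover every feature — redundant.
Drop T4: the rest still cover every feature — redundant.
Drop T5: sync, search uncovered — not redundant.
Drop T6: undo uncovered — not redundant.
2 redundant: T3, T4.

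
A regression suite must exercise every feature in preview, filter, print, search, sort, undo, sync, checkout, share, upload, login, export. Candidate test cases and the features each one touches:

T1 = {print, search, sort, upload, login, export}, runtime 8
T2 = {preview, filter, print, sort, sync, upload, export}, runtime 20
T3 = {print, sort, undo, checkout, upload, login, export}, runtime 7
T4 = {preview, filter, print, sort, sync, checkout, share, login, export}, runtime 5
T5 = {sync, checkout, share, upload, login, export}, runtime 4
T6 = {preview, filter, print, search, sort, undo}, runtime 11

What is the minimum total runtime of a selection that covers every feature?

T5, T6 cover every feature at runtime 4 + 11 = 15.
Any cover uses at least 2 test cases; among all covering selections none totals below 15.
Greedy by coverage-per-runtime would pick T4, T3, T1 for 20 — worse than the optimum 15.

15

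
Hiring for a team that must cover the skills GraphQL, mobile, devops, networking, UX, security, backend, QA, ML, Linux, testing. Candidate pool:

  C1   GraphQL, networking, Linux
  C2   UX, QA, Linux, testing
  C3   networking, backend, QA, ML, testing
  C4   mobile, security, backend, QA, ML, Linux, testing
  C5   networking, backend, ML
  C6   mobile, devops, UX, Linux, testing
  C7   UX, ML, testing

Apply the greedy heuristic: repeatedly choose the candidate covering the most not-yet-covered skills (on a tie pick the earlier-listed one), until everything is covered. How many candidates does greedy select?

3

Pick 1: C4 covers 7 new skills (mobile, security, backend, QA, ML, Linux, testing).
Pick 2: C1 covers 2 new skills (GraphQL, networking).
Pick 3: C6 covers 2 new skills (devops, UX).
Greedy uses 3 candidates.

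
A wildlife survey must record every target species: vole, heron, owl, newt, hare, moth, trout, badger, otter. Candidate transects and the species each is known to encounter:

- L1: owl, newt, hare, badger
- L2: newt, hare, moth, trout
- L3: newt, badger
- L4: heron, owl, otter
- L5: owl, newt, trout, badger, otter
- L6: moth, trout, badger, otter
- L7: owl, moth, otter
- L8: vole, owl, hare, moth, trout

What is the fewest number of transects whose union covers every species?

3

L1, L4, L8 together cover {vole, heron, owl, newt, hare, moth, trout, badger, otter} — every species.
No 2 of the 8 transects cover everything (all 28 pairs fall short), so 3 is minimum.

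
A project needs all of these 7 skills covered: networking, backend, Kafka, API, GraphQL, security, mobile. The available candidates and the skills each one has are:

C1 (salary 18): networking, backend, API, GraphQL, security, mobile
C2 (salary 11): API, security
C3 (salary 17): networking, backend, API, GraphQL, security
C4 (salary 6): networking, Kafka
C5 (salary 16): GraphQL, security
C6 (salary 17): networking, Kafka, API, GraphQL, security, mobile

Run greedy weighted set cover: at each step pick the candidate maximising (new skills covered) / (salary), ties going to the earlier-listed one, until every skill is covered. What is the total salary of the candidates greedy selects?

34

Pick 1: C6 adds 6 new (networking, Kafka, API, GraphQL, security, mobile) at salary 17 (ratio 6/17).
Pick 2: C3 adds 1 new (backend) at salary 17 (ratio 1/17).
Greedy total salary: 17 + 17 = 34. (The true optimum is 24, so greedy overshoots here.)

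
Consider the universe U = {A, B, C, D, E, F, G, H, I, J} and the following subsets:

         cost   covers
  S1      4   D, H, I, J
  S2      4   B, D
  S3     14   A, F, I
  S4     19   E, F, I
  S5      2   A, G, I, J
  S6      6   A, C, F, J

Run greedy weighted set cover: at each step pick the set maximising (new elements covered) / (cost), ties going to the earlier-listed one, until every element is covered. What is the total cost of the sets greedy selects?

35

Pick 1: S5 adds 4 new (A, G, I, J) at cost 2 (ratio 4/2).
Pick 2: S1 adds 2 new (D, H) at cost 4 (ratio 2/4).
Pick 3: S6 adds 2 new (C, F) at cost 6 (ratio 2/6).
Pick 4: S2 adds 1 new (B) at cost 4 (ratio 1/4).
Pick 5: S4 adds 1 new (E) at cost 19 (ratio 1/19).
Greedy total cost: 2 + 4 + 6 + 4 + 19 = 35.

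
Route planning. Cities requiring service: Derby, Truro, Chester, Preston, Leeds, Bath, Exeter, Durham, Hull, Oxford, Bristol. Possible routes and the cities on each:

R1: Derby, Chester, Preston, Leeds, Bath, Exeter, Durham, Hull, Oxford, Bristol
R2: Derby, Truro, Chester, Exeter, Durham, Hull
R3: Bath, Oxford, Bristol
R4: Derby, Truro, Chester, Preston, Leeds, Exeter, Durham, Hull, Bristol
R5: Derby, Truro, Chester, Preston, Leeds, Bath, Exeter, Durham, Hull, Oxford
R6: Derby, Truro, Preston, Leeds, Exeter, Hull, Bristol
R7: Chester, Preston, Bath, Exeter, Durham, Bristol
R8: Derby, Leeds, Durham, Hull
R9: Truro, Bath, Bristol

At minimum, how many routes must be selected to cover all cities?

R1, R2 together cover {Derby, Truro, Chester, Preston, Leeds, Bath, Exeter, Durham, Hull, Oxford, Bristol} — every city.
No single route contains all 11 cities, so 2 is optimal.

2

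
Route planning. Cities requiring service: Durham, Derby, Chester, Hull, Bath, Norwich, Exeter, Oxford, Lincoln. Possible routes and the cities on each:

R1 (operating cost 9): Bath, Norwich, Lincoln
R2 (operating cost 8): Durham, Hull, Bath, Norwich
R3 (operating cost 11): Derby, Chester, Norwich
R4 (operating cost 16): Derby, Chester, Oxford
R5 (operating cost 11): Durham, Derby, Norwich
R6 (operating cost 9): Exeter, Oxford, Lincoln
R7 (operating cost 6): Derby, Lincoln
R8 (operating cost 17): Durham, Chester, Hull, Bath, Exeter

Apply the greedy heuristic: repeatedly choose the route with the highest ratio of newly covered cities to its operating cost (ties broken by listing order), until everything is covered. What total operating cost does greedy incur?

Pick 1: R2 adds 4 new (Durham, Hull, Bath, Norwich) at operating cost 8 (ratio 4/8).
Pick 2: R6 adds 3 new (Exeter, Oxford, Lincoln) at operating cost 9 (ratio 3/9).
Pick 3: R3 adds 2 new (Derby, Chester) at operating cost 11 (ratio 2/11).
Greedy total operating cost: 8 + 9 + 11 = 28.

28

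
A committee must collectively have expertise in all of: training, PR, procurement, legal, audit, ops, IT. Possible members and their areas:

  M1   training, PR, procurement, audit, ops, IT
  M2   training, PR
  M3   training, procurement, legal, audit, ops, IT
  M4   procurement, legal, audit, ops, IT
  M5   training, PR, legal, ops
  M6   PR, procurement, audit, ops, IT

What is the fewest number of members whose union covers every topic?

M1, M3 together cover {training, PR, procurement, legal, audit, ops, IT} — every topic.
No single member contains all 7 topics, so 2 is optimal.

2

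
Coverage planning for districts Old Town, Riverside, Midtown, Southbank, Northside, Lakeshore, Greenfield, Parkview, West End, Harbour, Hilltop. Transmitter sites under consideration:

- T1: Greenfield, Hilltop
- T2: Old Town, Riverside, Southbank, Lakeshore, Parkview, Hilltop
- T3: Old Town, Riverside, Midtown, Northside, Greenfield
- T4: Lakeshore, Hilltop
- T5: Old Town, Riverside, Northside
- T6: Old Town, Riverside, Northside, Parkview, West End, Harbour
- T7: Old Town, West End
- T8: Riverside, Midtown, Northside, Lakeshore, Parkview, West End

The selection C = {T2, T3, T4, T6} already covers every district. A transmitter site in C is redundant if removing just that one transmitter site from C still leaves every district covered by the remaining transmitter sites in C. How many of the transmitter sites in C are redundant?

Drop T2: Southbank uncovered — not redundant.
Drop T3: Midtown, Greenfield uncovered — not redundant.
Drop T4: the rest still cover every district — redundant.
Drop T6: West End, Harbour uncovered — not redundant.
1 redundant: T4.

1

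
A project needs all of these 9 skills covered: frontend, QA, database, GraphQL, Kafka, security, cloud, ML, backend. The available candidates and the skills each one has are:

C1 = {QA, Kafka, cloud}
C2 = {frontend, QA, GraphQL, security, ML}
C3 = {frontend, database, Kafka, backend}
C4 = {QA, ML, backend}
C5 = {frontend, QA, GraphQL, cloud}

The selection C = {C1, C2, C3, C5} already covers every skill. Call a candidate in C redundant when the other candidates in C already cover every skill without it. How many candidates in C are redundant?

2

Drop C1: the rest still cover every skill — redundant.
Drop C2: security, ML uncovered — not redundant.
Drop C3: database, backend uncovered — not redundant.
Drop C5: the rest still cover every skill — redundant.
2 redundant: C1, C5.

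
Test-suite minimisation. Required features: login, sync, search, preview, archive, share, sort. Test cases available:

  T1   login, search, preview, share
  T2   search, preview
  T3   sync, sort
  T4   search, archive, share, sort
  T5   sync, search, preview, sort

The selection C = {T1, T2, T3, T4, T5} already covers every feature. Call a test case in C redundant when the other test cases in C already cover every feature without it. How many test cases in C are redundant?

3

Drop T1: login uncovered — not redundant.
Drop T2: the rest still cover every feature — redundant.
Drop T3: the rest still cover every feature — redundant.
Drop T4: archive uncovered — not redundant.
Drop T5: the rest still cover every feature — redundant.
3 redundant: T2, T3, T5.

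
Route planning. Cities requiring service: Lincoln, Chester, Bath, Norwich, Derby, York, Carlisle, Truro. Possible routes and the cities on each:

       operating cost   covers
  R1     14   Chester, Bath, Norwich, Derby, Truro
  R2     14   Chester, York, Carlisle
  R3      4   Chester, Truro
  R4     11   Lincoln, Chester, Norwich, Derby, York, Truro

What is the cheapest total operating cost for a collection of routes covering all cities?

R1, R2, R4 cover every city at operating cost 14 + 14 + 11 = 39.
Any cover uses at least 3 routes; among all covering selections none totals below 39.

39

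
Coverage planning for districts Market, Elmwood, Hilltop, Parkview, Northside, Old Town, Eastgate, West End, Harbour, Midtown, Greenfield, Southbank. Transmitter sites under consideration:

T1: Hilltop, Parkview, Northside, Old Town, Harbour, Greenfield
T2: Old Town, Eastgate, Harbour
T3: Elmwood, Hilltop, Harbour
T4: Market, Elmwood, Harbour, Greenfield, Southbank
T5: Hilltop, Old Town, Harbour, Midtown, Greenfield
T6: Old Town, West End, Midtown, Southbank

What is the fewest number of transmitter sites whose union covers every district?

4

T1, T2, T4, T6 together cover {Market, Elmwood, Hilltop, Parkview, Northside, Old Town, Eastgate, West End, Harbour, Midtown, Greenfield, Southbank} — every district.
No 3 of the 6 transmitter sites cover everything (all 20 triples fall short), so 4 is minimum.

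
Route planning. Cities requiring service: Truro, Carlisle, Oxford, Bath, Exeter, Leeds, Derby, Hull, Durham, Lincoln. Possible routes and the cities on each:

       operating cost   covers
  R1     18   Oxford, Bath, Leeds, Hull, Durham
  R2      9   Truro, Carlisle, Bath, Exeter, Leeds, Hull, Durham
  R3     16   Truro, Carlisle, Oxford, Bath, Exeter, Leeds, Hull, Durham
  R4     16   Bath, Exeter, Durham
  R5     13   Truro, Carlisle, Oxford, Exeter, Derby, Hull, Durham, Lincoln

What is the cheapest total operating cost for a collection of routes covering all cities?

R2, R5 cover every city at operating cost 9 + 13 = 22.
Any cover uses at least 2 routes; among all covering selections none totals below 22.

22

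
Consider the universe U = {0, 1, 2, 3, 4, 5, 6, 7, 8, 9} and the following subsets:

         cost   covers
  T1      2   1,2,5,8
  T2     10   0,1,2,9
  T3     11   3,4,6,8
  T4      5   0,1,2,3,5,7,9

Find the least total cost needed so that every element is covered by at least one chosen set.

16

T3, T4 cover every element at cost 11 + 5 = 16.
Any cover uses at least 2 sets; among all covering selections none totals below 16.
Greedy by coverage-per-cost would pick T1, T4, T3 for 18 — worse than the optimum 16.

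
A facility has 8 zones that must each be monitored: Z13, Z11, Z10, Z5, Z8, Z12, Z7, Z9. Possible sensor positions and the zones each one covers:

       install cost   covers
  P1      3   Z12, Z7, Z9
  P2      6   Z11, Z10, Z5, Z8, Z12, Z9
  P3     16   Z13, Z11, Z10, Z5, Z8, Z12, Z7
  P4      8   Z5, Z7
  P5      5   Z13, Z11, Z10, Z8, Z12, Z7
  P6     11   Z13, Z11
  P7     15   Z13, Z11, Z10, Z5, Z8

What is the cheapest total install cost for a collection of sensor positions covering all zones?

11

P2, P5 cover every zone at install cost 6 + 5 = 11.
Any cover uses at least 2 sensor positions; among all covering selections none totals below 11.
Greedy by coverage-per-install cost would pick P5, P1, P2 for 14 — worse than the optimum 11.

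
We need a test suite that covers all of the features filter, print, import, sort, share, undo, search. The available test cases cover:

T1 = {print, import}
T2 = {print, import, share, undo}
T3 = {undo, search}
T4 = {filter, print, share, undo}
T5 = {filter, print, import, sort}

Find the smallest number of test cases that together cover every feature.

3

T2, T3, T5 together cover {filter, print, import, sort, share, undo, search} — every feature.
No 2 of the 5 test cases cover everything (all 10 pairs fall short), so 3 is minimum.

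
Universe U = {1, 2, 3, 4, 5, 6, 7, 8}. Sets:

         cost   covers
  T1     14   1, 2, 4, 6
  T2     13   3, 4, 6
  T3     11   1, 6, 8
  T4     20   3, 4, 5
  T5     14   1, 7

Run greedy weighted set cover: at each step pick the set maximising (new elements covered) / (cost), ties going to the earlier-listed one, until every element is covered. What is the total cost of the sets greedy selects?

Pick 1: T1 adds 4 new (1, 2, 4, 6) at cost 14 (ratio 4/14).
Pick 2: T4 adds 2 new (3, 5) at cost 20 (ratio 2/20).
Pick 3: T3 adds 1 new (8) at cost 11 (ratio 1/11).
Pick 4: T5 adds 1 new (7) at cost 14 (ratio 1/14).
Greedy total cost: 14 + 20 + 11 + 14 = 59.

59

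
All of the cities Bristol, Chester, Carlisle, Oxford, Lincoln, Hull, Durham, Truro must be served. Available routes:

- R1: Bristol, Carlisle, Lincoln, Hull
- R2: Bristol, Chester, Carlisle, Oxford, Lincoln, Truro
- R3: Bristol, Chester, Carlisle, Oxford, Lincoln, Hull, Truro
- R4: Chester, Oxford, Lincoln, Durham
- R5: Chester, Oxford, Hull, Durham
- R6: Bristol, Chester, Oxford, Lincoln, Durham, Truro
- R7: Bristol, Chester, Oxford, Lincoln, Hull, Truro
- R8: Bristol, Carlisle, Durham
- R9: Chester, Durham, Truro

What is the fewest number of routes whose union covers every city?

2

R1, R6 together cover {Bristol, Chester, Carlisle, Oxford, Lincoln, Hull, Durham, Truro} — every city.
No single route contains all 8 cities, so 2 is optimal.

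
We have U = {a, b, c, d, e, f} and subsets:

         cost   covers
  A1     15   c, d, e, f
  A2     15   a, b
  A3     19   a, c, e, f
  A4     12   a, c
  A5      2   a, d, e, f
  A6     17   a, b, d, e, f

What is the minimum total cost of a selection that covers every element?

A4, A6 cover every element at cost 12 + 17 = 29.
Any cover uses at least 2 sets; among all covering selections none totals below 29.

29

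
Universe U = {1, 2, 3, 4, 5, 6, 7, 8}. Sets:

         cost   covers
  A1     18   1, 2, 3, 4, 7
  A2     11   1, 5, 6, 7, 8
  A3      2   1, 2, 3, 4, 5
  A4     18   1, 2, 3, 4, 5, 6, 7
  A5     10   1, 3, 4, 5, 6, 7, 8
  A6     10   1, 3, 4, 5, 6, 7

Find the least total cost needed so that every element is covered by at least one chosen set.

12

A3, A5 cover every element at cost 2 + 10 = 12.
Any cover uses at least 2 sets; among all covering selections none totals below 12.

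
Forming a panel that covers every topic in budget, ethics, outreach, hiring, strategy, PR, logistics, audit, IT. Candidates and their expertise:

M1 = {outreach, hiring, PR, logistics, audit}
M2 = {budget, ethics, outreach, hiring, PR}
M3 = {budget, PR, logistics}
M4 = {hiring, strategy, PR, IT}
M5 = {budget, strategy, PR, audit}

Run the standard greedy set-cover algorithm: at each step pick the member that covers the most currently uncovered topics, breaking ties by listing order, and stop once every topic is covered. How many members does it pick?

3

Pick 1: M1 covers 5 new topics (outreach, hiring, PR, logistics, audit).
Pick 2: M2 covers 2 new topics (budget, ethics).
Pick 3: M4 covers 2 new topics (strategy, IT).
Greedy uses 3 members.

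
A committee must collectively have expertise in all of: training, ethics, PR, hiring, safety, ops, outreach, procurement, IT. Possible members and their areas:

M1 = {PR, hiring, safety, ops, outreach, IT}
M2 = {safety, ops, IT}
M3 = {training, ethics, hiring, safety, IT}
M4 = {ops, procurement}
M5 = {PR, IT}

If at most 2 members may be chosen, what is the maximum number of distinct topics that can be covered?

8

Choosing M1, M3 covers {training, ethics, PR, hiring, safety, ops, outreach, IT} — 8 topics.
No choice of 2 members does better; here procurement is left uncovered.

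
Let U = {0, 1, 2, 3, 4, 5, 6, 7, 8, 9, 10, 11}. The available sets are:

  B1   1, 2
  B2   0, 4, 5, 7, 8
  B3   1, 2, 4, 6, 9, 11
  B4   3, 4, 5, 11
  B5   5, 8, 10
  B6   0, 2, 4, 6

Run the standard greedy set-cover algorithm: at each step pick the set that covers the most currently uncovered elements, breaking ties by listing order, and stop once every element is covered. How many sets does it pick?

4

Pick 1: B3 covers 6 new elements (1, 2, 4, 6, 9, 11).
Pick 2: B2 covers 4 new elements (0, 5, 7, 8).
Pick 3: B4 covers 1 new elements (3).
Pick 4: B5 covers 1 new elements (10).
Greedy uses 4 sets.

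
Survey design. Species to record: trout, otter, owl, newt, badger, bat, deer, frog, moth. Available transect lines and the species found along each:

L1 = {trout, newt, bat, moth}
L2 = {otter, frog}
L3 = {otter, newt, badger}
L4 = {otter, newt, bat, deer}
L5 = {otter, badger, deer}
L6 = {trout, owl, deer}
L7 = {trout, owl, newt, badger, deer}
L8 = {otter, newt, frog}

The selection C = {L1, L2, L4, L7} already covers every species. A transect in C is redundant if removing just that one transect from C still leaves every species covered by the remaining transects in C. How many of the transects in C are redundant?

Drop L1: moth uncovered — not redundant.
Drop L2: frog uncovered — not redundant.
Drop L4: the rest still cover every species — redundant.
Drop L7: owl, badger uncovered — not redundant.
1 redundant: L4.

1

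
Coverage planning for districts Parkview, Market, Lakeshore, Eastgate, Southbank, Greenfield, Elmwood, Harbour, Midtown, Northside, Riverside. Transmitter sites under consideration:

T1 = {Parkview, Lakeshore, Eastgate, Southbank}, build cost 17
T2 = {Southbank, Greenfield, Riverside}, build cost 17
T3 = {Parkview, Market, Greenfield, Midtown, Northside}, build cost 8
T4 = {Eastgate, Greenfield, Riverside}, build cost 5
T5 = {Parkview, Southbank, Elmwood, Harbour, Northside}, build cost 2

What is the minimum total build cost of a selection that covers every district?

32

T1, T3, T4, T5 cover every district at build cost 17 + 8 + 5 + 2 = 32.
Any cover uses at least 4 transmitter sites; among all covering selections none totals below 32.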